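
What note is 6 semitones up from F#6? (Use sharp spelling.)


F#6: chromatic position 6 in octave 6 → absolute = 6×12 + 6 = 78
Transpose up 6: 78 + 6 = 84
84 = 7×12 + 0 → C in octave 7
Result = C7


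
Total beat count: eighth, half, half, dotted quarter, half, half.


Let's work it out.
Beat values:
  eighth = 0.5 beats
  half = 2 beats
  half = 2 beats
  dotted quarter = 1.5 beats
  half = 2 beats
  half = 2 beats
Sum = 0.5 + 2 + 2 + 1.5 + 2 + 2
= 10 beats


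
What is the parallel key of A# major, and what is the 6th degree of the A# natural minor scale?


Parallel keys share the same tonic but differ in mode
A# major → parallel is A# minor
A# natural minor scale: A# B# C# D# E# F# G#
= A# minor; 6th degree = F#


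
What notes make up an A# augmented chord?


Step by step:
Augmented triad = root + major 3rd (4 semitones) + augmented 5th (8 semitones)
A triad on A# stacks thirds, so the chord tones use letter names A-C-E
Root: A#
Major 3rd above A#: C##
Augmented 5th above A#: E##
Chord = A# C## E##


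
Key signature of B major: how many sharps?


Let's work it out.
Sharp major keys follow the circle of fifths: C(0), G(1), D(2), A(3), E(4), B(5), F#(6), C#(7)
B major has 5 sharps
Order of sharps: F# C# G# D# A# E# B# → first 5: F#, C#, G#, D#, A#
= 5 sharps


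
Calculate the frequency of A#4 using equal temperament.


Reasoning:
f = 440 × 2^(n/12) where n = semitones from A4
A#4: 1 semitones from A4
f = 440 × 2^(1/12)
f = 466.16 Hz


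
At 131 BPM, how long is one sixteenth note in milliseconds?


Reasoning:
One quarter-note beat = 60000 / BPM = 60000 / 131 ms
Sixteenth note = 1/4 × quarter note
Duration = 1/4 × 60000 / 131 = 15000 / 131
= 114.5 ms


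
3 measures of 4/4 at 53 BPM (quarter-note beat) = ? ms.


Working:
Quarter-note beat duration = 60000 / 53 ms
Beats per measure (4/4) = 4
One measure = 4 × 60000 / 53 = 240000 / 53 ms
3 measures = 3 × 240000 / 53 = 720000 / 53
= 13584.9 ms


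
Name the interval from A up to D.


Let's work it out.
Letter names: A → D spans 4 letter names → a 4th
Semitones: A → D = 5 half-steps
A 4th of 5 semitones is a perfect 4th
= perfect 4th


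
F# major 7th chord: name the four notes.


Let's work it out.
Major 7th chord = root + major 3rd + perfect 5th + major 7th
Seventh chords stack in thirds, so the letter names are F-A-C-E
Root: F#
Major 3rd above F#: A#
Perfect 5th above F#: C#
Major 7th above F#: E#
Chord = F# A# C# E#


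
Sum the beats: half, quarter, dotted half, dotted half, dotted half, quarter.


Beat values:
  half = 2 beats
  quarter = 1 beat
  dotted half = 3 beats
  dotted half = 3 beats
  dotted half = 3 beats
  quarter = 1 beat
Sum = 2 + 1 + 3 + 3 + 3 + 1
= 13 beats


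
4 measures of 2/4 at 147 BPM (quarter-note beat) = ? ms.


Let's work it out.
Quarter-note beat duration = 60000 / 147 ms
Beats per measure (2/4) = 2
One measure = 2 × 60000 / 147 = 120000 / 147 ms
4 measures = 4 × 120000 / 147 = 480000 / 147
= 3265.3 ms


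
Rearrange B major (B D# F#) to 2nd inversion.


Root position: B D# F#
2nd inversion: move root and 3rd up an octave
Bass note: F#
Notes (bottom to top) = F# B D#


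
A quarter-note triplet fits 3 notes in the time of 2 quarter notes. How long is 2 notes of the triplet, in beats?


Working:
Triplet: 3 notes occupy the space of 2 quarter notes
Space = 2 × 1 = 2 beats
Each triplet note = 2 / 3 = 2/3 beats
2 notes = 2 × 2/3 = 4/3
= 4/3 beats


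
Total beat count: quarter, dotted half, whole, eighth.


Beat values:
  quarter = 1 beat
  dotted half = 3 beats
  whole = 4 beats
  eighth = 0.5 beats
Sum = 1 + 3 + 4 + 0.5
= 8.5 beats


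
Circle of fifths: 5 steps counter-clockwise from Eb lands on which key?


Let's work it out.
Each counter-clockwise step moves down a perfect 5th (= up a perfect 4th)
From Eb: Eb → Ab → Db → F#/Gb → B → E
= E


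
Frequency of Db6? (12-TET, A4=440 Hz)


Working:
f = 440 × 2^(n/12) where n = semitones from A4
Db6: 16 semitones from A4
f = 440 × 2^(16/12)
f = 1108.73 Hz


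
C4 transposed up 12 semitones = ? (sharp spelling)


C4: chromatic position 0 in octave 4 → absolute = 4×12 + 0 = 48
Transpose up 12: 48 + 12 = 60
60 = 5×12 + 0 → C in octave 5
Result = C5


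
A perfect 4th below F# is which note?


Let's work it out.
A 4th spans 4 letter names, so from F we land on C
A perfect 4th = 5 semitones below F#
Spell C at that pitch: C#
= C#


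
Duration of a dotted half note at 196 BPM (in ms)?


One quarter-note beat = 60000 / BPM = 60000 / 196 ms
Dotted half note = 3 × quarter note
Duration = 3 × 60000 / 196 = 180000 / 196
= 918.4 ms


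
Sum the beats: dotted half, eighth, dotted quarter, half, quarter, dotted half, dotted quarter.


Beat values:
  dotted half = 3 beats
  eighth = 0.5 beats
  dotted quarter = 1.5 beats
  half = 2 beats
  quarter = 1 beat
  dotted half = 3 beats
  dotted quarter = 1.5 beats
Sum = 3 + 0.5 + 1.5 + 2 + 1 + 3 + 1.5
= 12.5 beats


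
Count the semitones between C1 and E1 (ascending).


Solution.
Absolute semitone position = octave×12 + chromatic position
C1: 1×12 + 0 = 12
E1: 1×12 + 4 = 16
Difference = 16 - 12 = 4
= 4 semitones


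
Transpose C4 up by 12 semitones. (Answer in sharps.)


C4: chromatic position 0 in octave 4 → absolute = 4×12 + 0 = 48
Transpose up 12: 48 + 12 = 60
60 = 5×12 + 0 → C in octave 5
Result = C5


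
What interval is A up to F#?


Let's work it out.
Letter names: A → F spans 6 letter names → a 6th
Semitones: A → F# = 9 half-steps
A 6th of 9 semitones is a major 6th
= major 6th


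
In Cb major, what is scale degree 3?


Major scale pattern: W-W-H-W-W-W-H (2-2-1-2-2-2-1 semitones)
Starting from Cb:
  Cb + 2 semitones → Db
  Db + 2 semitones → Eb
  Eb + 1 semitone → Fb
  Fb + 2 semitones → Gb
  Gb + 2 semitones → Ab
  Ab + 2 semitones → Bb
  Bb + 1 semitone → Cb
Scale: Cb Db Eb Fb Gb Ab Bb
Degree 3 = Eb


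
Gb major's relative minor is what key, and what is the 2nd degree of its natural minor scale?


Reasoning:
The relative minor shares the major's key signature and starts on its 6th degree
6th degree = a major 6th above the tonic; a major 6th above Gb is Eb
→ relative minor of Gb major is Eb minor
Eb natural minor scale: Eb F Gb Ab Bb Cb Db
= Eb minor; 2nd degree = F


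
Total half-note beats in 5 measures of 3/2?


Step by step:
Time signature 3/2: the bottom number 2 means the half note gets one count
The top number 3 means 3 half-note beats per measure
Total = 3 × 5 measures
= 15 half-note beats


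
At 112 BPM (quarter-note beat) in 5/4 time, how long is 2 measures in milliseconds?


Solution.
Quarter-note beat duration = 60000 / 112 ms
Beats per measure (5/4) = 5
One measure = 5 × 60000 / 112 = 300000 / 112 ms
2 measures = 2 × 300000 / 112 = 600000 / 112
= 5357.1 ms


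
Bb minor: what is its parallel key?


Reasoning:
Parallel keys share the same tonic but differ in mode
Bb minor → parallel is Bb major
= Bb major


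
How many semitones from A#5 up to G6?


Absolute semitone position = octave×12 + chromatic position
A#5: 5×12 + 10 = 70
G6: 6×12 + 7 = 79
Difference = 79 - 70 = 9
= 9 semitones


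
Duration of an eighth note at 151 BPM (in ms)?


Step by step:
One quarter-note beat = 60000 / BPM = 60000 / 151 ms
Eighth note = 1/2 × quarter note
Duration = 1/2 × 60000 / 151 = 30000 / 151
= 198.7 ms


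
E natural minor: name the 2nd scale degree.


Let's work it out.
Natural minor scale pattern: W-H-W-W-H-W-W (2-1-2-2-1-2-2 semitones)
Starting from E:
  E + 2 semitones → F#
  F# + 1 semitone → G
  G + 2 semitones → A
  A + 2 semitones → B
  B + 1 semitone → C
  C + 2 semitones → D
  D + 2 semitones → E
Scale: E F# G A B C D
Degree 2 = F#


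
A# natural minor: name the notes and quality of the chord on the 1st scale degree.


Working:
A# natural minor scale: A# B# C# D# E# F# G#
Diatonic triad on degree 1 stacks scale notes 1, 3, 5: A# C# E#
A#→C# = 3 semitones; A#→E# = 7 semitones → minor triad
= A# C# E# (minor)


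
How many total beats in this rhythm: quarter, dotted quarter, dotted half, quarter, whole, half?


Beat values:
  quarter = 1 beat
  dotted quarter = 1.5 beats
  dotted half = 3 beats
  quarter = 1 beat
  whole = 4 beats
  half = 2 beats
Sum = 1 + 1.5 + 3 + 1 + 4 + 2
= 12.5 beats


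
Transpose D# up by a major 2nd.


Solution.
major 2nd: 2 letter names, 2 semitones
Letter: D + 1 → E
Pitch: D# + 2 semitones, spelled as an E → E#
= E#


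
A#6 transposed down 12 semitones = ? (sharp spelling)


Reasoning:
A#6: chromatic position 10 in octave 6 → absolute = 6×12 + 10 = 82
Transpose down 12: 82 - 12 = 70
70 = 5×12 + 10 → A# in octave 5
Result = A#5


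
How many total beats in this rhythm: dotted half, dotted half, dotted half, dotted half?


Beat values:
  dotted half = 3 beats
  dotted half = 3 beats
  dotted half = 3 beats
  dotted half = 3 beats
Sum = 3 + 3 + 3 + 3
= 12 beats


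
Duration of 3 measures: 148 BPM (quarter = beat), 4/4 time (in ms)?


Reasoning:
Quarter-note beat duration = 60000 / 148 ms
Beats per measure (4/4) = 4
One measure = 4 × 60000 / 148 = 240000 / 148 ms
3 measures = 3 × 240000 / 148 = 720000 / 148
= 4864.9 ms


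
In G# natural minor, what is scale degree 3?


Step by step:
Natural minor scale pattern: W-H-W-W-H-W-W (2-1-2-2-1-2-2 semitones)
Starting from G#:
  G# + 2 semitones → A#
  A# + 1 semitone → B
  B + 2 semitones → C#
  C# + 2 semitones → D#
  D# + 1 semitone → E
  E + 2 semitones → F#
  F# + 2 semitones → G#
Scale: G# A# B C# D# E F#
Degree 3 = B


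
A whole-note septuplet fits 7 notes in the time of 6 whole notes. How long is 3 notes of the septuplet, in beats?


Septuplet: 7 notes occupy the space of 6 whole notes
Space = 6 × 4 = 24 beats
Each septuplet note = 24 / 7 = 24/7 beats
3 notes = 3 × 24/7 = 72/7
= 72/7 beats


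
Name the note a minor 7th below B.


A 7th spans 7 letter names, so from B we land on C
A minor 7th = 10 semitones below B
Spell C at that pitch: C#
= C#


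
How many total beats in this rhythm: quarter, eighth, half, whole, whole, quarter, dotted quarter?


Beat values:
  quarter = 1 beat
  eighth = 0.5 beats
  half = 2 beats
  whole = 4 beats
  whole = 4 beats
  quarter = 1 beat
  dotted quarter = 1.5 beats
Sum = 1 + 0.5 + 2 + 4 + 4 + 1 + 1.5
= 14 beats


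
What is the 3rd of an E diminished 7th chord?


Diminished 7th chord = root + minor 3rd + diminished 5th + diminished 7th
Seventh chords stack in thirds, so the letter names are E-G-B-D
Root: E
Minor 3rd above E: G
Diminished 5th above E: Bb
Diminished 7th above E: Db
The 3rd = G


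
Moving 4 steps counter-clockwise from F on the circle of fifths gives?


Each counter-clockwise step moves down a perfect 5th (= up a perfect 4th)
From F: F → Bb → Eb → Ab → Db
= Db


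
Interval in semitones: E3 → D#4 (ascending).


Step by step:
Absolute semitone position = octave×12 + chromatic position
E3: 3×12 + 4 = 40
D#4: 4×12 + 3 = 51
Difference = 51 - 40 = 11
= 11 semitones


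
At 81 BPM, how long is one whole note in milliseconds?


Working:
One quarter-note beat = 60000 / BPM = 60000 / 81 ms
Whole note = 4 × quarter note
Duration = 4 × 60000 / 81 = 240000 / 81
= 2963.0 ms


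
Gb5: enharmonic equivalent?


Enharmonic notes sound the same pitch but are spelled with different letter names
Gb and F# name the same pitch class
= F#5


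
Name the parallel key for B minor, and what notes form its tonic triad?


Let's work it out.
Parallel keys share the same tonic but differ in mode
B minor → parallel is B major
Tonic triad of B major = B D# F#
= B major; triad = B D# F#


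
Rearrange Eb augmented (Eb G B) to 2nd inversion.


Reasoning:
Root position: Eb G B
2nd inversion: move root and 3rd up an octave
Bass note: B
Notes (bottom to top) = B Eb G


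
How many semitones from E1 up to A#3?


Let's work it out.
Absolute semitone position = octave×12 + chromatic position
E1: 1×12 + 4 = 16
A#3: 3×12 + 10 = 46
Difference = 46 - 16 = 30
= 30 semitones


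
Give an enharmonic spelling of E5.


Reasoning:
Enharmonic notes sound the same pitch but are spelled with different letter names
E and Fb name the same pitch class
= Fb5


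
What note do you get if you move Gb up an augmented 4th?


Working:
augmented 4th: 4 letter names, 6 semitones
Letter: G + 3 → C
Pitch: Gb + 6 semitones, spelled as a C → C
= C


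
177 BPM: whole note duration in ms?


One quarter-note beat = 60000 / BPM = 60000 / 177 ms
Whole note = 4 × quarter note
Duration = 4 × 60000 / 177 = 240000 / 177
= 1355.9 ms


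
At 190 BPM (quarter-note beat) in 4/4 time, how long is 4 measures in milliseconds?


Let's work it out.
Quarter-note beat duration = 60000 / 190 ms
Beats per measure (4/4) = 4
One measure = 4 × 60000 / 190 = 240000 / 190 ms
4 measures = 4 × 240000 / 190 = 960000 / 190
= 5052.6 ms


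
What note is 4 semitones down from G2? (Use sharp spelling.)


Step by step:
G2: chromatic position 7 in octave 2 → absolute = 2×12 + 7 = 31
Transpose down 4: 31 - 4 = 27
27 = 2×12 + 3 → D# in octave 2
Result = D#2


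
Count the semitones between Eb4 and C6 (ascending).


Step by step:
Absolute semitone position = octave×12 + chromatic position
Eb4: 4×12 + 3 = 51
C6: 6×12 + 0 = 72
Difference = 72 - 51 = 21
= 21 semitones


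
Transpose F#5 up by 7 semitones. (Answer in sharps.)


F#5: chromatic position 6 in octave 5 → absolute = 5×12 + 6 = 66
Transpose up 7: 66 + 7 = 73
73 = 6×12 + 1 → C# in octave 6
Result = C#6


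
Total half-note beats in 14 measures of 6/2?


Reasoning:
Time signature 6/2: the bottom number 2 means the half note gets one count
The top number 6 means 6 half-note beats per measure
Total = 6 × 14 measures
= 84 half-note beats


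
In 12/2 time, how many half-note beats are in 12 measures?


Time signature 12/2: the bottom number 2 means the half note gets one count
The top number 12 means 12 half-note beats per measure
Total = 12 × 12 measures
= 144 half-note beats


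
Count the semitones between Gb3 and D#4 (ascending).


Solution.
Absolute semitone position = octave×12 + chromatic position
Gb3: 3×12 + 6 = 42
D#4: 4×12 + 3 = 51
Difference = 51 - 42 = 9
= 9 semitones


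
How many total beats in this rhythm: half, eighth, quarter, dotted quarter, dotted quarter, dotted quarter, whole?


Solution.
Beat values:
  half = 2 beats
  eighth = 0.5 beats
  quarter = 1 beat
  dotted quarter = 1.5 beats
  dotted quarter = 1.5 beats
  dotted quarter = 1.5 beats
  whole = 4 beats
Sum = 2 + 0.5 + 1 + 1.5 + 1.5 + 1.5 + 4
= 12 beats


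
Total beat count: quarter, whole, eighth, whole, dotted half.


Working:
Beat values:
  quarter = 1 beat
  whole = 4 beats
  eighth = 0.5 beats
  whole = 4 beats
  dotted half = 3 beats
Sum = 1 + 4 + 0.5 + 4 + 3
= 12.5 beats


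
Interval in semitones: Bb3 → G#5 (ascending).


Absolute semitone position = octave×12 + chromatic position
Bb3: 3×12 + 10 = 46
G#5: 5×12 + 8 = 68
Difference = 68 - 46 = 22
= 22 semitones


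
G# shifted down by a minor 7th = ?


minor 7th: 7 letter names, 10 semitones
Letter: G - 6 → A
Pitch: G# - 10 semitones, spelled as an A → A#
= A#


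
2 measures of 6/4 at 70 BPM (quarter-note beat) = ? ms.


Working:
Quarter-note beat duration = 60000 / 70 ms
Beats per measure (6/4) = 6
One measure = 6 × 60000 / 70 = 360000 / 70 ms
2 measures = 2 × 360000 / 70 = 720000 / 70
= 10285.7 ms


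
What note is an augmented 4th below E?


Step by step:
A 4th spans 4 letter names, so from E we land on B
An augmented 4th = 6 semitones below E
Spell B at that pitch: Bb
= Bb


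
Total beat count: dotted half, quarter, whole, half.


Beat values:
  dotted half = 3 beats
  quarter = 1 beat
  whole = 4 beats
  half = 2 beats
Sum = 3 + 1 + 4 + 2
= 10 beats


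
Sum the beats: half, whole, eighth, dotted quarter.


Step by step:
Beat values:
  half = 2 beats
  whole = 4 beats
  eighth = 0.5 beats
  dotted quarter = 1.5 beats
Sum = 2 + 4 + 0.5 + 1.5
= 8 beats


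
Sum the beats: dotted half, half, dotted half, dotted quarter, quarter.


Step by step:
Beat values:
  dotted half = 3 beats
  half = 2 beats
  dotted half = 3 beats
  dotted quarter = 1.5 beats
  quarter = 1 beat
Sum = 3 + 2 + 3 + 1.5 + 1
= 10.5 beats


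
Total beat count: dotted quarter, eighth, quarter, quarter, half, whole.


Let's work it out.
Beat values:
  dotted quarter = 1.5 beats
  eighth = 0.5 beats
  quarter = 1 beat
  quarter = 1 beat
  half = 2 beats
  whole = 4 beats
Sum = 1.5 + 0.5 + 1 + 1 + 2 + 4
= 10 beats


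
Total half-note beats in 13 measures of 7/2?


Step by step:
Time signature 7/2: the bottom number 2 means the half note gets one count
The top number 7 means 7 half-note beats per measure
Total = 7 × 13 measures
= 91 half-note beats


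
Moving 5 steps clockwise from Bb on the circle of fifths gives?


Each clockwise step on the circle of fifths moves up a perfect 5th
From Bb: Bb → F → C → G → D → A
= A


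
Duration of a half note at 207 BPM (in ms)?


One quarter-note beat = 60000 / BPM = 60000 / 207 ms
Half note = 2 × quarter note
Duration = 2 × 60000 / 207 = 120000 / 207
= 579.7 ms


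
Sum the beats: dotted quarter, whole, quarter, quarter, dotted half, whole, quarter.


Beat values:
  dotted quarter = 1.5 beats
  whole = 4 beats
  quarter = 1 beat
  quarter = 1 beat
  dotted half = 3 beats
  whole = 4 beats
  quarter = 1 beat
Sum = 1.5 + 4 + 1 + 1 + 3 + 4 + 1
= 15.5 beats


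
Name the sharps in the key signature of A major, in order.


Working:
Sharp major keys follow the circle of fifths: C(0), G(1), D(2), A(3), E(4), B(5), F#(6), C#(7)
A major has 3 sharps
Order of sharps: F# C# G# D# A# E# B# → first 3: F#, C#, G#
= F#, C#, G#


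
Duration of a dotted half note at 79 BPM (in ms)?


One quarter-note beat = 60000 / BPM = 60000 / 79 ms
Dotted half note = 3 × quarter note
Duration = 3 × 60000 / 79 = 180000 / 79
= 2278.5 ms


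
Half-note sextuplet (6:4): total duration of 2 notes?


Working:
Sextuplet: 6 notes occupy the space of 4 half notes
Space = 4 × 2 = 8 beats
Each sextuplet note = 8 / 6 = 4/3 beats
2 notes = 2 × 4/3 = 8/3
= 8/3 beats


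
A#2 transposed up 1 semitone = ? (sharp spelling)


Solution.
A#2: chromatic position 10 in octave 2 → absolute = 2×12 + 10 = 34
Transpose up 1: 34 + 1 = 35
35 = 2×12 + 11 → B in octave 2
Result = B2


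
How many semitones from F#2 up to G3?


Absolute semitone position = octave×12 + chromatic position
F#2: 2×12 + 6 = 30
G3: 3×12 + 7 = 43
Difference = 43 - 30 = 13
= 13 semitones


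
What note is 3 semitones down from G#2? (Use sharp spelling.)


G#2: chromatic position 8 in octave 2 → absolute = 2×12 + 8 = 32
Transpose down 3: 32 - 3 = 29
29 = 2×12 + 5 → F in octave 2
Result = F2


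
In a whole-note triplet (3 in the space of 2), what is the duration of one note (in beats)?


Working:
Triplet: 3 notes occupy the space of 2 whole notes
Space = 2 × 4 = 8 beats
Each triplet note = 8 / 3 = 8/3 beats
= 8/3 beats


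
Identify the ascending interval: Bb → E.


Let's work it out.
Letter names: B → E spans 4 letter names → a 4th
Semitones: Bb → E = 6 half-steps
A 4th of 6 semitones is an augmented 4th
= augmented 4th


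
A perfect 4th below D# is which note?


Solution.
A 4th spans 4 letter names, so from D we land on A
A perfect 4th = 5 semitones below D#
Spell A at that pitch: A#
= A#


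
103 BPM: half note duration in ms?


One quarter-note beat = 60000 / BPM = 60000 / 103 ms
Half note = 2 × quarter note
Duration = 2 × 60000 / 103 = 120000 / 103
= 1165.0 ms


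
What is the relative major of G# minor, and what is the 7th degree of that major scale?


The relative major shares the key signature and is a minor 3rd above the minor tonic
A minor 3rd above G# is B
→ relative major of G# minor is B major
B major scale: B C# D# E F# G# A#
= B major; 7th degree = A#


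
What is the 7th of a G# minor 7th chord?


Minor 7th chord = root + minor 3rd + perfect 5th + minor 7th
Seventh chords stack in thirds, so the letter names are G-B-D-F
Root: G#
Minor 3rd above G#: B
Perfect 5th above G#: D#
Minor 7th above G#: F#
The 7th = F#


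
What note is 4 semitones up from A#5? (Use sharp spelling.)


A#5: chromatic position 10 in octave 5 → absolute = 5×12 + 10 = 70
Transpose up 4: 70 + 4 = 74
74 = 6×12 + 2 → D in octave 6
Result = D6


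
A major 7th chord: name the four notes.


Major 7th chord = root + major 3rd + perfect 5th + major 7th
Seventh chords stack in thirds, so the letter names are A-C-E-G
Root: A
Major 3rd above A: C#
Perfect 5th above A: E
Major 7th above A: G#
Chord = A C# E G#


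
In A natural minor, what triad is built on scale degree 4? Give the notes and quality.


Reasoning:
A natural minor scale: A B C D E F G
Diatonic triad on degree 4 stacks scale notes 4, 6, 1: D F A
D→F = 3 semitones; D→A = 7 semitones → minor triad
= D F A (minor)


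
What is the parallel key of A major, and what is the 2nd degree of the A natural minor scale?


Step by step:
Parallel keys share the same tonic but differ in mode
A major → parallel is A minor
A natural minor scale: A B C D E F G
= A minor; 2nd degree = B


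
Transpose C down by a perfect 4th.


perfect 4th: 4 letter names, 5 semitones
Letter: C - 3 → G
Pitch: C - 5 semitones, spelled as a G → G
= G


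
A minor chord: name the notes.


Step by step:
Minor triad = root + minor 3rd (3 semitones) + perfect 5th (7 semitones)
A triad on A stacks thirds, so the chord tones use letter names A-C-E
Root: A
Minor 3rd above A: C
Perfect 5th above A: E
Chord = A C E


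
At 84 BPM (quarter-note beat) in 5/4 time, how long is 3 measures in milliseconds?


Let's work it out.
Quarter-note beat duration = 60000 / 84 ms
Beats per measure (5/4) = 5
One measure = 5 × 60000 / 84 = 300000 / 84 ms
3 measures = 3 × 300000 / 84 = 900000 / 84
= 10714.3 ms


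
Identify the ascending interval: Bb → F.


Reasoning:
Letter names: B → F spans 5 letter names → a 5th
Semitones: Bb → F = 7 half-steps
A 5th of 7 semitones is a perfect 5th
= perfect 5th


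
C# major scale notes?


Major scale pattern: W-W-H-W-W-W-H (2-2-1-2-2-2-1 semitones)
Starting from C#:
  C# + 2 semitones → D#
  D# + 2 semitones → E#
  E# + 1 semitone → F#
  F# + 2 semitones → G#
  G# + 2 semitones → A#
  A# + 2 semitones → B#
  B# + 1 semitone → C#
Scale = C# D# E# F# G# A# B#


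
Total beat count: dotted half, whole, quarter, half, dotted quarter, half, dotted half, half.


Beat values:
  dotted half = 3 beats
  whole = 4 beats
  quarter = 1 beat
  half = 2 beats
  dotted quarter = 1.5 beats
  half = 2 beats
  dotted half = 3 beats
  half = 2 beats
Sum = 3 + 4 + 1 + 2 + 1.5 + 2 + 3 + 2
= 18.5 beats


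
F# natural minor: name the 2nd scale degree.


Step by step:
Natural minor scale pattern: W-H-W-W-H-W-W (2-1-2-2-1-2-2 semitones)
Starting from F#:
  F# + 2 semitones → G#
  G# + 1 semitone → A
  A + 2 semitones → B
  B + 2 semitones → C#
  C# + 1 semitone → D
  D + 2 semitones → E
  E + 2 semitones → F#
Scale: F# G# A B C# D E
Degree 2 = G#


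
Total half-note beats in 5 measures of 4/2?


Let's work it out.
Time signature 4/2: the bottom number 2 means the half note gets one count
The top number 4 means 4 half-note beats per measure
Total = 4 × 5 measures
= 20 half-note beats


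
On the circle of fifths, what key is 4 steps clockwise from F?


Working:
Each clockwise step on the circle of fifths moves up a perfect 5th
From F: F → C → G → D → A
= A


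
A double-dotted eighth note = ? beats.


Let's work it out.
Base eighth note = 1/2 beats
Dot 1 adds half the previous value: +1/4
Dot 2 adds half the previous value: +1/8
One double-dotted eighth = 1/2 + 1/4 + 1/8 = 7/8
= 7/8 beats


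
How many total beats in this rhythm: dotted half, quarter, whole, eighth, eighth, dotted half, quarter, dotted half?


Let's work it out.
Beat values:
  dotted half = 3 beats
  quarter = 1 beat
  whole = 4 beats
  eighth = 0.5 beats
  eighth = 0.5 beats
  dotted half = 3 beats
  quarter = 1 beat
  dotted half = 3 beats
Sum = 3 + 1 + 4 + 0.5 + 0.5 + 3 + 1 + 3
= 16 beats


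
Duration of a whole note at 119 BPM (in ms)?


Reasoning:
One quarter-note beat = 60000 / BPM = 60000 / 119 ms
Whole note = 4 × quarter note
Duration = 4 × 60000 / 119 = 240000 / 119
= 2016.8 ms


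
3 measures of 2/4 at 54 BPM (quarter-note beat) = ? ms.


Let's work it out.
Quarter-note beat duration = 60000 / 54 ms
Beats per measure (2/4) = 2
One measure = 2 × 60000 / 54 = 120000 / 54 ms
3 measures = 3 × 120000 / 54 = 360000 / 54
= 6666.7 ms


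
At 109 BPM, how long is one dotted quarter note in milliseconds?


One quarter-note beat = 60000 / BPM = 60000 / 109 ms
Dotted quarter note = 3/2 × quarter note
Duration = 3/2 × 60000 / 109 = 90000 / 109
= 825.7 ms


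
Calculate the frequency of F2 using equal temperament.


Step by step:
f = 440 × 2^(n/12) where n = semitones from A4
F2: -28 semitones from A4
f = 440 × 2^(-28/12)
f = 87.31 Hz


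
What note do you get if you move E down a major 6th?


Let's work it out.
major 6th: 6 letter names, 9 semitones
Letter: E - 5 → G
Pitch: E - 9 semitones, spelled as a G → G
= G


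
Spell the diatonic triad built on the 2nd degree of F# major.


Solution.
F# major scale: F# G# A# B C# D# E#
Diatonic triad on degree 2 stacks scale notes 2, 4, 6: G# B D#
G#→B = 3 semitones; G#→D# = 7 semitones → minor triad
= G# B D# (minor)


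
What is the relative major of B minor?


Step by step:
The relative major shares the key signature and is a minor 3rd above the minor tonic
A minor 3rd above B is D
→ relative major of B minor is D major
= D major


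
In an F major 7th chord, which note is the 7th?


Step by step:
Major 7th chord = root + major 3rd + perfect 5th + major 7th
Seventh chords stack in thirds, so the letter names are F-A-C-E
Root: F
Major 3rd above F: A
Perfect 5th above F: C
Major 7th above F: E
The 7th = E


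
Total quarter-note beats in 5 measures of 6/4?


Solution.
Time signature 6/4: the bottom number 4 means the quarter note gets one count
The top number 6 means 6 quarter-note beats per measure
Total = 6 × 5 measures
= 30 quarter-note beats


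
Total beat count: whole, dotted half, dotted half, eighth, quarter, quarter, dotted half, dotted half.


Beat values:
  whole = 4 beats
  dotted half = 3 beats
  dotted half = 3 beats
  eighth = 0.5 beats
  quarter = 1 beat
  quarter = 1 beat
  dotted half = 3 beats
  dotted half = 3 beats
Sum = 4 + 3 + 3 + 0.5 + 1 + 1 + 3 + 3
= 18.5 beats


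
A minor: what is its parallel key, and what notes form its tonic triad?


Parallel keys share the same tonic but differ in mode
A minor → parallel is A major
Tonic triad of A major = A C# E
= A major; triad = A C# E


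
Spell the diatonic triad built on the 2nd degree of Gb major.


Gb major scale: Gb Ab Bb Cb Db Eb F
Diatonic triad on degree 2 stacks scale notes 2, 4, 6: Ab Cb Eb
Ab→Cb = 3 semitones; Ab→Eb = 7 semitones → minor triad
= Ab Cb Eb (minor)


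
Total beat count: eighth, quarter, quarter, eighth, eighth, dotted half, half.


Beat values:
  eighth = 0.5 beats
  quarter = 1 beat
  quarter = 1 beat
  eighth = 0.5 beats
  eighth = 0.5 beats
  dotted half = 3 beats
  half = 2 beats
Sum = 0.5 + 1 + 1 + 0.5 + 0.5 + 3 + 2
= 8.5 beats


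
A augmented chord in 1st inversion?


Root position: A C# E#
1st inversion: move root up an octave
Bass note: C#
Notes (bottom to top) = C# E# A


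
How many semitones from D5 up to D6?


Step by step:
Absolute semitone position = octave×12 + chromatic position
D5: 5×12 + 2 = 62
D6: 6×12 + 2 = 74
Difference = 74 - 62 = 12
= 12 semitones


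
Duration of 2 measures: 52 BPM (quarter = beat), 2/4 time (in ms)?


Working:
Quarter-note beat duration = 60000 / 52 ms
Beats per measure (2/4) = 2
One measure = 2 × 60000 / 52 = 120000 / 52 ms
2 measures = 2 × 120000 / 52 = 240000 / 52
= 4615.4 ms


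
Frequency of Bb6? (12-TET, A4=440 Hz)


f = 440 × 2^(n/12) where n = semitones from A4
Bb6: 25 semitones from A4
f = 440 × 2^(25/12)
f = 1864.66 Hz


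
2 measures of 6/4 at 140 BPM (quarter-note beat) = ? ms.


Solution.
Quarter-note beat duration = 60000 / 140 ms
Beats per measure (6/4) = 6
One measure = 6 × 60000 / 140 = 360000 / 140 ms
2 measures = 2 × 360000 / 140 = 720000 / 140
= 5142.9 ms


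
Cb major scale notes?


Step by step:
Major scale pattern: W-W-H-W-W-W-H (2-2-1-2-2-2-1 semitones)
Starting from Cb:
  Cb + 2 semitones → Db
  Db + 2 semitones → Eb
  Eb + 1 semitone → Fb
  Fb + 2 semitones → Gb
  Gb + 2 semitones → Ab
  Ab + 2 semitones → Bb
  Bb + 1 semitone → Cb
Scale = Cb Db Eb Fb Gb Ab Bb


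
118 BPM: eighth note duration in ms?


One quarter-note beat = 60000 / BPM = 60000 / 118 ms
Eighth note = 1/2 × quarter note
Duration = 1/2 × 60000 / 118 = 30000 / 118
= 254.2 ms


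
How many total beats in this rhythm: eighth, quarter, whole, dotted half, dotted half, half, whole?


Solution.
Beat values:
  eighth = 0.5 beats
  quarter = 1 beat
  whole = 4 beats
  dotted half = 3 beats
  dotted half = 3 beats
  half = 2 beats
  whole = 4 beats
Sum = 0.5 + 1 + 4 + 3 + 3 + 2 + 4
= 17.5 beats


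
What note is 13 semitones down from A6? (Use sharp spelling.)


Let's work it out.
A6: chromatic position 9 in octave 6 → absolute = 6×12 + 9 = 81
Transpose down 13: 81 - 13 = 68
68 = 5×12 + 8 → G# in octave 5
Result = G#5


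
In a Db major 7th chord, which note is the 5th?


Step by step:
Major 7th chord = root + major 3rd + perfect 5th + major 7th
Seventh chords stack in thirds, so the letter names are D-F-A-C
Root: Db
Major 3rd above Db: F
Perfect 5th above Db: Ab
Major 7th above Db: C
The 5th = Ab


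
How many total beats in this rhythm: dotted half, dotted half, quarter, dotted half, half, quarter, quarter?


Working:
Beat values:
  dotted half = 3 beats
  dotted half = 3 beats
  quarter = 1 beat
  dotted half = 3 beats
  half = 2 beats
  quarter = 1 beat
  quarter = 1 beat
Sum = 3 + 3 + 1 + 3 + 2 + 1 + 1
= 14 beats


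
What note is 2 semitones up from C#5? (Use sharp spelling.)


Solution.
C#5: chromatic position 1 in octave 5 → absolute = 5×12 + 1 = 61
Transpose up 2: 61 + 2 = 63
63 = 5×12 + 3 → D# in octave 5
Result = D#5


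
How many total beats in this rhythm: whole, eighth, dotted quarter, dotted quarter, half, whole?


Let's work it out.
Beat values:
  whole = 4 beats
  eighth = 0.5 beats
  dotted quarter = 1.5 beats
  dotted quarter = 1.5 beats
  half = 2 beats
  whole = 4 beats
Sum = 4 + 0.5 + 1.5 + 1.5 + 2 + 4
= 13.5 beats


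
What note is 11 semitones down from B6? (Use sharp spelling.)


Step by step:
B6: chromatic position 11 in octave 6 → absolute = 6×12 + 11 = 83
Transpose down 11: 83 - 11 = 72
72 = 6×12 + 0 → C in octave 6
Result = C6


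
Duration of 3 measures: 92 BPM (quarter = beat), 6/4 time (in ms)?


Step by step:
Quarter-note beat duration = 60000 / 92 ms
Beats per measure (6/4) = 6
One measure = 6 × 60000 / 92 = 360000 / 92 ms
3 measures = 3 × 360000 / 92 = 1080000 / 92
= 11739.1 ms


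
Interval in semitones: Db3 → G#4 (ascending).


Absolute semitone position = octave×12 + chromatic position
Db3: 3×12 + 1 = 37
G#4: 4×12 + 8 = 56
Difference = 56 - 37 = 19
= 19 semitones


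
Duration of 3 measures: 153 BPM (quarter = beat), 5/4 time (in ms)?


Quarter-note beat duration = 60000 / 153 ms
Beats per measure (5/4) = 5
One measure = 5 × 60000 / 153 = 300000 / 153 ms
3 measures = 3 × 300000 / 153 = 900000 / 153
= 5882.4 ms


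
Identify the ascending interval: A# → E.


Step by step:
Letter names: A → E spans 5 letter names → a 5th
Semitones: A# → E = 6 half-steps
A 5th of 6 semitones is a diminished 5th
= diminished 5th


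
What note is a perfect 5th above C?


A 5th spans 5 letter names, so from C we land on G
A perfect 5th = 7 semitones above C
Spell G at that pitch: G
= G


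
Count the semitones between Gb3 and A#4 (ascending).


Step by step:
Absolute semitone position = octave×12 + chromatic position
Gb3: 3×12 + 6 = 42
A#4: 4×12 + 10 = 58
Difference = 58 - 42 = 16
= 16 semitones


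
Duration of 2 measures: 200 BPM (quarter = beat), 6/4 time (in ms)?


Working:
Quarter-note beat duration = 60000 / 200 ms
Beats per measure (6/4) = 6
One measure = 6 × 60000 / 200 = 360000 / 200 ms
2 measures = 2 × 360000 / 200 = 720000 / 200
= 3600.0 ms


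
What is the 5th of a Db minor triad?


Minor triad = root + minor 3rd (3 semitones) + perfect 5th (7 semitones)
A triad on Db stacks thirds, so the chord tones use letter names D-F-A
Root: Db
Minor 3rd above Db: Fb
Perfect 5th above Db: Ab
The 5th = Ab


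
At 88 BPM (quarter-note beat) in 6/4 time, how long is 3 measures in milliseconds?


Working:
Quarter-note beat duration = 60000 / 88 ms
Beats per measure (6/4) = 6
One measure = 6 × 60000 / 88 = 360000 / 88 ms
3 measures = 3 × 360000 / 88 = 1080000 / 88
= 12272.7 ms


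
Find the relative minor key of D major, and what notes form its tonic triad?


Working:
The relative minor shares the major's key signature and starts on its 6th degree
6th degree = a major 6th above the tonic; a major 6th above D is B
→ relative minor of D major is B minor
Tonic triad of B minor = root + minor 3rd + perfect 5th = B D F#
= B minor; triad = B D F#


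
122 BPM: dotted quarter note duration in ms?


Step by step:
One quarter-note beat = 60000 / BPM = 60000 / 122 ms
Dotted quarter note = 3/2 × quarter note
Duration = 3/2 × 60000 / 122 = 90000 / 122
= 737.7 ms


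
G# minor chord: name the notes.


Working:
Minor triad = root + minor 3rd (3 semitones) + perfect 5th (7 semitones)
A triad on G# stacks thirds, so the chord tones use letter names G-B-D
Root: G#
Minor 3rd above G#: B
Perfect 5th above G#: D#
Chord = G# B D#


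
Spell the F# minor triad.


Minor triad = root + minor 3rd (3 semitones) + perfect 5th (7 semitones)
A triad on F# stacks thirds, so the chord tones use letter names F-A-C
Root: F#
Minor 3rd above F#: A
Perfect 5th above F#: C#
Chord = F# A C#


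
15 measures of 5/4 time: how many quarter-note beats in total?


Let's work it out.
Time signature 5/4: the bottom number 4 means the quarter note gets one count
The top number 5 means 5 quarter-note beats per measure
Total = 5 × 15 measures
= 75 quarter-note beats


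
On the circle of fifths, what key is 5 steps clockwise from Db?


Solution.
Each clockwise step on the circle of fifths moves up a perfect 5th
From Db: Db → Ab → Eb → Bb → F → C
= C


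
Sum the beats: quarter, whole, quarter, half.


Solution.
Beat values:
  quarter = 1 beat
  whole = 4 beats
  quarter = 1 beat
  half = 2 beats
Sum = 1 + 4 + 1 + 2
= 8 beats


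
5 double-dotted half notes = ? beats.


Step by step:
Base half note = 2 beats
Dot 1 adds half the previous value: +1
Dot 2 adds half the previous value: +1/2
One double-dotted half = 2 + 1 + 1/2 = 7/2
5 of them = 5 × 7/2 = 35/2
= 35/2 beats


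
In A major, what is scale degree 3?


Working:
Major scale pattern: W-W-H-W-W-W-H (2-2-1-2-2-2-1 semitones)
Starting from A:
  A + 2 semitones → B
  B + 2 semitones → C#
  C# + 1 semitone → D
  D + 2 semitones → E
  E + 2 semitones → F#
  F# + 2 semitones → G#
  G# + 1 semitone → A
Scale: A B C# D E F# G#
Degree 3 = C#


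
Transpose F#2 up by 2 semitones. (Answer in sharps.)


F#2: chromatic position 6 in octave 2 → absolute = 2×12 + 6 = 30
Transpose up 2: 30 + 2 = 32
32 = 2×12 + 8 → G# in octave 2
Result = G#2


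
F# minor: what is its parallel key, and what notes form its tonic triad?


Working:
Parallel keys share the same tonic but differ in mode
F# minor → parallel is F# major
Tonic triad of F# major = F# A# C#
= F# major; triad = F# A# C#


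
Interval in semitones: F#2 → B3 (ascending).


Reasoning:
Absolute semitone position = octave×12 + chromatic position
F#2: 2×12 + 6 = 30
B3: 3×12 + 11 = 47
Difference = 47 - 30 = 17
= 17 semitones


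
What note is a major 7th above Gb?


Step by step:
A 7th spans 7 letter names, so from G we land on F
A major 7th = 11 semitones above Gb
Spell F at that pitch: F
= F


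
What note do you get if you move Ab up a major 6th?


Solution.
major 6th: 6 letter names, 9 semitones
Letter: A + 5 → F
Pitch: Ab + 9 semitones, spelled as an F → F
= F


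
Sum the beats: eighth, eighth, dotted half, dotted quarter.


Beat values:
  eighth = 0.5 beats
  eighth = 0.5 beats
  dotted half = 3 beats
  dotted quarter = 1.5 beats
Sum = 0.5 + 0.5 + 3 + 1.5
= 5.5 beats


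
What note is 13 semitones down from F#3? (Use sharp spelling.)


F#3: chromatic position 6 in octave 3 → absolute = 3×12 + 6 = 42
Transpose down 13: 42 - 13 = 29
29 = 2×12 + 5 → F in octave 2
Result = F2


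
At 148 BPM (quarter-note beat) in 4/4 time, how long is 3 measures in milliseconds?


Quarter-note beat duration = 60000 / 148 ms
Beats per measure (4/4) = 4
One measure = 4 × 60000 / 148 = 240000 / 148 ms
3 measures = 3 × 240000 / 148 = 720000 / 148
= 4864.9 ms


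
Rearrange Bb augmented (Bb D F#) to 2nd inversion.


Working:
Root position: Bb D F#
2nd inversion: move root and 3rd up an octave
Bass note: F#
Notes (bottom to top) = F# Bb D


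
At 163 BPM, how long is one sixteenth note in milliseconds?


Solution.
One quarter-note beat = 60000 / BPM = 60000 / 163 ms
Sixteenth note = 1/4 × quarter note
Duration = 1/4 × 60000 / 163 = 15000 / 163
= 92.0 ms


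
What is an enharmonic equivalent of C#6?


Working:
Enharmonic notes sound the same pitch but are spelled with different letter names
C# and Db name the same pitch class
= Db6


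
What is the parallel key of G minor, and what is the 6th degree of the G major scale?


Parallel keys share the same tonic but differ in mode
G minor → parallel is G major
G major scale: G A B C D E F#
= G major; 6th degree = E


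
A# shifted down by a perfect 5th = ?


perfect 5th: 5 letter names, 7 semitones
Letter: A - 4 → D
Pitch: A# - 7 semitones, spelled as a D → D#
= D#


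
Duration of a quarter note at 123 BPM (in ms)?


Working:
One quarter-note beat = 60000 / BPM = 60000 / 123 ms
Duration = 60000 / 123
= 487.8 ms


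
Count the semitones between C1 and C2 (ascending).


Absolute semitone position = octave×12 + chromatic position
C1: 1×12 + 0 = 12
C2: 2×12 + 0 = 24
Difference = 24 - 12 = 12
= 12 semitones


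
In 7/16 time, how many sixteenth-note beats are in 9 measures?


Let's work it out.
Time signature 7/16: the bottom number 16 means the sixteenth note gets one count
The top number 7 means 7 sixteenth-note beats per measure
Total = 7 × 9 measures
= 63 sixteenth-note beats


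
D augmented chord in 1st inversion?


Solution.
Root position: D F# A#
1st inversion: move root up an octave
Bass note: F#
Notes (bottom to top) = F# A# D


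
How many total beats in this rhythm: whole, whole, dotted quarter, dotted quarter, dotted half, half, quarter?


Step by step:
Beat values:
  whole = 4 beats
  whole = 4 beats
  dotted quarter = 1.5 beats
  dotted quarter = 1.5 beats
  dotted half = 3 beats
  half = 2 beats
  quarter = 1 beat
Sum = 4 + 4 + 1.5 + 1.5 + 3 + 2 + 1
= 17 beats


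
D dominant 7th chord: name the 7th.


Reasoning:
Dominant 7th chord = root + major 3rd + perfect 5th + minor 7th
Seventh chords stack in thirds, so the letter names are D-F-A-C
Root: D
Major 3rd above D: F#
Perfect 5th above D: A
Minor 7th above D: C
The 7th = C
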